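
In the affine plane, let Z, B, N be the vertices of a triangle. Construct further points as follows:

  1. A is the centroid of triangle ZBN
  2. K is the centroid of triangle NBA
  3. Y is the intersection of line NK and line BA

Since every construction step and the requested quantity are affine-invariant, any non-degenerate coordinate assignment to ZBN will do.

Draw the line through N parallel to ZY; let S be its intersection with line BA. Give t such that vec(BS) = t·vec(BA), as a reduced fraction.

t = 5/2

Set Z = (0, 0), B = (1, 0), N = (0, 1); any affine frame gives the same invariant.
1. A is the centroid of triangle ZBN ⇒ A = (1/3, 1/3)
2. K is the centroid of triangle NBA ⇒ K = (4/9, 4/9)
3. Y is the intersection of line NK and line BA ⇒ Y = (2/3, 1/6)
through N parallel to ZY: direction (2/3, 1/6); meets BA at S = (-2/3, 5/6)
S = B + t·(A−B) with t = 5/2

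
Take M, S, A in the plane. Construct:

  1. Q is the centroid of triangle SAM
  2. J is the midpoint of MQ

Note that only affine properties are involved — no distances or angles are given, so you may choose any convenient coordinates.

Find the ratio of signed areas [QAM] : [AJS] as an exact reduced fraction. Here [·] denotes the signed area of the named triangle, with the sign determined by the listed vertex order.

[QAM]:[AJS] = 1/2

Choose coordinates M = (0, 0), S = (1, 0), A = (0, 1).
1. Q is the centroid of triangle SAM ⇒ Q = (1/3, 1/3)
2. J is the midpoint of MQ ⇒ J = (1/6, 1/6)
2·[QAM] = 1/3, 2·[AJS] = 2/3
[QAM]:[AJS] = 1/3:2/3 = 1/2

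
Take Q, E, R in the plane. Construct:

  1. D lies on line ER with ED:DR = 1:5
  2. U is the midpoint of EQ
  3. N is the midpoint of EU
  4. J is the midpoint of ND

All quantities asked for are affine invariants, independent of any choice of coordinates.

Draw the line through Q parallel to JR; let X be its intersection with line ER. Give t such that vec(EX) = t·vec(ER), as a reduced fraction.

Work in coordinates with Q = (0, 0), E = (1, 0), R = (0, 1).
1. D lies on line ER with ED:DR = 1:5 ⇒ D = (5/6, 1/6)
2. U is the midpoint of EQ ⇒ U = (1/2, 0)
3. N is the midpoint of EU ⇒ N = (3/4, 0)
4. J is the midpoint of ND ⇒ J = (19/24, 1/12)
through Q parallel to JR: direction (-19/24, 11/12); meets ER at X = (-19/3, 22/3)
X = E + t·(R−E) with t = 22/3

t = 22/3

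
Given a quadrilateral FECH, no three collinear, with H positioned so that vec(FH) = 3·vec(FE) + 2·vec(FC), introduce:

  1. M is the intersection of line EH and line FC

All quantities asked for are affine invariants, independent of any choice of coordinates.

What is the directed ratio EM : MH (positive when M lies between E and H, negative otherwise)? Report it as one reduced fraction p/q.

EM:MH = -1/3

Set F = (0, 0), E = (1, 0), C = (0, 1), H = (3, 2); any affine frame gives the same invariant.
1. M is the intersection of line EH and line FC ⇒ M = (0, -1)
M = E + t·(H−E) with t = -1/2, so EM:MH = t:(1−t) = -1/2:3/2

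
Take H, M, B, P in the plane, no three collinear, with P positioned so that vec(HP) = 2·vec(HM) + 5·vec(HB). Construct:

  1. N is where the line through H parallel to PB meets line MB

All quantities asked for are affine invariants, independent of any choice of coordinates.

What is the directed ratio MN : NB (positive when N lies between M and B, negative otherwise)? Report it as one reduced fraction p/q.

MN:NB = 2

Choose coordinates H = (0, 0), M = (1, 0), B = (0, 1), P = (2, 5).
1. N is where the line through H parallel to PB meets line MB ⇒ N = (1/3, 2/3)
N = M + t·(B−M) with t = 2/3, so MN:NB = t:(1−t) = 2/3:1/3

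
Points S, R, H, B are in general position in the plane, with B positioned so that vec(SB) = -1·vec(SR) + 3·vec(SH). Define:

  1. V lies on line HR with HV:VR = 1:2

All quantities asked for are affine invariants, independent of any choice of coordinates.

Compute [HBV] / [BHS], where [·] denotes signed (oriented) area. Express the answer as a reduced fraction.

Work in coordinates with S = (0, 0), R = (1, 0), H = (0, 1), B = (-1, 3).
1. V lies on line HR with HV:VR = 1:2 ⇒ V = (1/3, 2/3)
2·[HBV] = -1/3, 2·[BHS] = -1
[HBV]:[BHS] = -1/3:-1 = 1/3

[HBV]:[BHS] = 1/3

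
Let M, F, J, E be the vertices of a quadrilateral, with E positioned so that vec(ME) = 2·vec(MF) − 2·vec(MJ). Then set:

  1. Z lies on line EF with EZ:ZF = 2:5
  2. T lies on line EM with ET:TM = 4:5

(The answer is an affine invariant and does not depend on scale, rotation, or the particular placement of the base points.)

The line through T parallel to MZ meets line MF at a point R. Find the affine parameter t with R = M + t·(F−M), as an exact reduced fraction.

Set M = (0, 0), F = (1, 0), J = (0, 1), E = (2, -2); any affine frame gives the same invariant.
1. Z lies on line EF with EZ:ZF = 2:5 ⇒ Z = (12/7, -10/7)
2. T lies on line EM with ET:TM = 4:5 ⇒ T = (10/9, -10/9)
through T parallel to MZ: direction (12/7, -10/7); meets MF at R = (-2/9, 0)
R = M + t·(F−M) with t = -2/9

t = -2/9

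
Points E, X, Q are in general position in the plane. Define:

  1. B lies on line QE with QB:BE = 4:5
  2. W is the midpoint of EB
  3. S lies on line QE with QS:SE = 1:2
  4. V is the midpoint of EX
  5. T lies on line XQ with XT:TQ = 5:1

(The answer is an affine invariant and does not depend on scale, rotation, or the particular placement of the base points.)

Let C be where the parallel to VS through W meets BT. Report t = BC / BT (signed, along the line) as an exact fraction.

t = -5/9

Work in coordinates with E = (0, 0), X = (1, 0), Q = (0, 1).
1. B lies on line QE with QB:BE = 4:5 ⇒ B = (0, 5/9)
2. W is the midpoint of EB ⇒ W = (0, 5/18)
3. S lies on line QE with QS:SE = 1:2 ⇒ S = (0, 2/3)
4. V is the midpoint of EX ⇒ V = (1/2, 0)
5. T lies on line XQ with XT:TQ = 5:1 ⇒ T = (1/6, 5/6)
through W parallel to VS: direction (-1/2, 2/3); meets BT at C = (-5/54, 65/162)
C = B + t·(T−B) with t = -5/9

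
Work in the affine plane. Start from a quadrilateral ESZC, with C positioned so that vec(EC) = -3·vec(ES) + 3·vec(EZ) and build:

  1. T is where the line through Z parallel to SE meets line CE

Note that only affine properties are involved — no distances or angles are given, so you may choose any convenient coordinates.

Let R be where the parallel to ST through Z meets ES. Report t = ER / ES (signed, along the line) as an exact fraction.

t = 2

Choose coordinates E = (0, 0), S = (1, 0), Z = (0, 1), C = (-3, 3).
1. T is where the line through Z parallel to SE meets line CE ⇒ T = (-1, 1)
through Z parallel to ST: direction (-2, 1); meets ES at R = (2, 0)
R = E + t·(S−E) with t = 2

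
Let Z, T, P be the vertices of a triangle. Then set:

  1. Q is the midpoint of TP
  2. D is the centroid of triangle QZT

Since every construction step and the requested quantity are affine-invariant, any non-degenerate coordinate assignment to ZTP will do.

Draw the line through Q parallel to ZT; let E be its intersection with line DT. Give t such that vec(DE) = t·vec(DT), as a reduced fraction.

Choose coordinates Z = (0, 0), T = (1, 0), P = (0, 1).
1. Q is the midpoint of TP ⇒ Q = (1/2, 1/2)
2. D is the centroid of triangle QZT ⇒ D = (1/2, 1/6)
through Q parallel to ZT: direction (1, 0); meets DT at E = (-1/2, 1/2)
E = D + t·(T−D) with t = -2

t = -2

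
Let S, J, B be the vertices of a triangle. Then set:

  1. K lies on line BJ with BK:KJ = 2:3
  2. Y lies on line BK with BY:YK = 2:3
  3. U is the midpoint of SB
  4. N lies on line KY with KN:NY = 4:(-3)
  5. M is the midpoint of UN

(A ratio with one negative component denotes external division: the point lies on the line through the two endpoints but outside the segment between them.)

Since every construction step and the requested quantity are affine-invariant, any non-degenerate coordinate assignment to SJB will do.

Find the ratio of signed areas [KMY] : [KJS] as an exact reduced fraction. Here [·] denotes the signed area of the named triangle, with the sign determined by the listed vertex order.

[KMY]:[KJS] = 1/10

Choose coordinates S = (0, 0), J = (1, 0), B = (0, 1).
1. K lies on line BJ with BK:KJ = 2:3 ⇒ K = (2/5, 3/5)
2. Y lies on line BK with BY:YK = 2:3 ⇒ Y = (4/25, 21/25)
3. U is the midpoint of SB ⇒ U = (0, 1/2)
4. N lies on line KY with KN:NY = 4:(-3) ⇒ N = (-14/25, 39/25)
5. M is the midpoint of UN ⇒ M = (-7/25, 103/100)
2·[KMY] = -3/50, 2·[KJS] = -3/5
[KMY]:[KJS] = -3/50:-3/5 = 1/10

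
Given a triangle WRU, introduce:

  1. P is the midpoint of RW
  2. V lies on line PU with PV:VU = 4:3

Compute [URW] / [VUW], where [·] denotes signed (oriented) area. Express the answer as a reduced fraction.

Assign W = (0, 0), R = (1, 0), U = (0, 1) — the answer is frame-independent, so this choice is without loss of generality.
1. P is the midpoint of RW ⇒ P = (1/2, 0)
2. V lies on line PU with PV:VU = 4:3 ⇒ V = (3/14, 4/7)
2·[URW] = -1, 2·[VUW] = 3/14
[URW]:[VUW] = -1:3/14 = -14/3

[URW]:[VUW] = -14/3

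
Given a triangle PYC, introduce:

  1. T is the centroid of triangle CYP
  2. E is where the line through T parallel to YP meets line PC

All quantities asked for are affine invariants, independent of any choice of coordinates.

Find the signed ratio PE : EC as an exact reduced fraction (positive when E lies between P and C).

Assign P = (0, 0), Y = (1, 0), C = (0, 1) — the answer is frame-independent, so this choice is without loss of generality.
1. T is the centroid of triangle CYP ⇒ T = (1/3, 1/3)
2. E is where the line through T parallel to YP meets line PC ⇒ E = (0, 1/3)
E = P + t·(C−P) with t = 1/3, so PE:EC = t:(1−t) = 1/3:2/3

PE:EC = 1/2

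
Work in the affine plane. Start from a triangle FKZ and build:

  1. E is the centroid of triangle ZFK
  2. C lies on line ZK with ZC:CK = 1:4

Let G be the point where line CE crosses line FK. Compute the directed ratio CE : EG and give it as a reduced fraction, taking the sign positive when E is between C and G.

CE:EG = 7/5

Work in coordinates with F = (0, 0), K = (1, 0), Z = (0, 1).
1. E is the centroid of triangle ZFK ⇒ E = (1/3, 1/3)
2. C lies on line ZK with ZC:CK = 1:4 ⇒ C = (1/5, 4/5)
line CE meets FK at G = (3/7, 0)
E = C + t·(G−C) with t = 7/12, so CE:EG = 7/12:5/12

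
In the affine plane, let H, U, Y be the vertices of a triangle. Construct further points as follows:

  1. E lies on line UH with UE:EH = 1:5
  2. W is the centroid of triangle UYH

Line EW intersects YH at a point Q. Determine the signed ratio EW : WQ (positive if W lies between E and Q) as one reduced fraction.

Set H = (0, 0), U = (1, 0), Y = (0, 1); any affine frame gives the same invariant.
1. E lies on line UH with UE:EH = 1:5 ⇒ E = (5/6, 0)
2. W is the centroid of triangle UYH ⇒ W = (1/3, 1/3)
line EW meets YH at Q = (0, 5/9)
W = E + t·(Q−E) with t = 3/5, so EW:WQ = 3/5:2/5

EW:WQ = 3/2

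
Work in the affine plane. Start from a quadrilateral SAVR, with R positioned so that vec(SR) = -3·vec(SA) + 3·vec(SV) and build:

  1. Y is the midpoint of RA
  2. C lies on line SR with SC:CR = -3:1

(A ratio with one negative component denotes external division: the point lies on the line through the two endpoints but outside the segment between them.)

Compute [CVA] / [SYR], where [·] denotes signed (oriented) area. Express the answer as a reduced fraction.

Choose coordinates S = (0, 0), A = (1, 0), V = (0, 1), R = (-3, 3).
1. Y is the midpoint of RA ⇒ Y = (-1, 3/2)
2. C lies on line SR with SC:CR = -3:1 ⇒ C = (-9/2, 9/2)
2·[CVA] = -1, 2·[SYR] = 3/2
[CVA]:[SYR] = -1:3/2 = -2/3

[CVA]:[SYR] = -2/3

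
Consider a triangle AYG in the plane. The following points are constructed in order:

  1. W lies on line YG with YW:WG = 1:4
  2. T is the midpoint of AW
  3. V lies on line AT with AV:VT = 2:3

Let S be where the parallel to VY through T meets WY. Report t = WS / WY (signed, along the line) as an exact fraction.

t = 5/8

Choose coordinates A = (0, 0), Y = (1, 0), G = (0, 1).
1. W lies on line YG with YW:WG = 1:4 ⇒ W = (4/5, 1/5)
2. T is the midpoint of AW ⇒ T = (2/5, 1/10)
3. V lies on line AT with AV:VT = 2:3 ⇒ V = (4/25, 1/25)
through T parallel to VY: direction (21/25, -1/25); meets WY at S = (37/40, 3/40)
S = W + t·(Y−W) with t = 5/8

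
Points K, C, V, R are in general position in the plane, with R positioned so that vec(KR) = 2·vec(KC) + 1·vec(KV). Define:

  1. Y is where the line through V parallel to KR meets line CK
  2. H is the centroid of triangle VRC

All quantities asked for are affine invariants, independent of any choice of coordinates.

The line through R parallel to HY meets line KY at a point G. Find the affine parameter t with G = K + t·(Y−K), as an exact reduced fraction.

t = 5/4

Choose coordinates K = (0, 0), C = (1, 0), V = (0, 1), R = (2, 1).
1. Y is where the line through V parallel to KR meets line CK ⇒ Y = (-2, 0)
2. H is the centroid of triangle VRC ⇒ H = (1, 2/3)
through R parallel to HY: direction (-3, -2/3); meets KY at G = (-5/2, 0)
G = K + t·(Y−K) with t = 5/4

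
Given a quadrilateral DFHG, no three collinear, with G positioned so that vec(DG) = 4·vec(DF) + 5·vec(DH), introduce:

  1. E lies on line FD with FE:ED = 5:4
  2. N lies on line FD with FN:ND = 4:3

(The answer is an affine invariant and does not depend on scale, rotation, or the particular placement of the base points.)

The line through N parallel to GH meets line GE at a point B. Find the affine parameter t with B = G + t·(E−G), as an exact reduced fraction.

t = 90/91

Work in coordinates with D = (0, 0), F = (1, 0), H = (0, 1), G = (4, 5).
1. E lies on line FD with FE:ED = 5:4 ⇒ E = (4/9, 0)
2. N lies on line FD with FN:ND = 4:3 ⇒ N = (3/7, 0)
through N parallel to GH: direction (-4, -4); meets GE at B = (44/91, 5/91)
B = G + t·(E−G) with t = 90/91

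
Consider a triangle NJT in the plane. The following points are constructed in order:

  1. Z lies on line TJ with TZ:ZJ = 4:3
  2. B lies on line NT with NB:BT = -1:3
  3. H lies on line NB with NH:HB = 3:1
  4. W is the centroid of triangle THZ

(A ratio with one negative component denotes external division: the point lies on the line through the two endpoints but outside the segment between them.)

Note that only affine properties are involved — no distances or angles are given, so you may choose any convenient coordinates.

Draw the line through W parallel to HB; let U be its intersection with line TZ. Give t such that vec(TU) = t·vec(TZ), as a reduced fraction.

t = 1/3

Set N = (0, 0), J = (1, 0), T = (0, 1); any affine frame gives the same invariant.
1. Z lies on line TJ with TZ:ZJ = 4:3 ⇒ Z = (4/7, 3/7)
2. B lies on line NT with NB:BT = -1:3 ⇒ B = (0, -1/2)
3. H lies on line NB with NH:HB = 3:1 ⇒ H = (0, -3/8)
4. W is the centroid of triangle THZ ⇒ W = (4/21, 59/168)
through W parallel to HB: direction (0, -1/8); meets TZ at U = (4/21, 17/21)
U = T + t·(Z−T) with t = 1/3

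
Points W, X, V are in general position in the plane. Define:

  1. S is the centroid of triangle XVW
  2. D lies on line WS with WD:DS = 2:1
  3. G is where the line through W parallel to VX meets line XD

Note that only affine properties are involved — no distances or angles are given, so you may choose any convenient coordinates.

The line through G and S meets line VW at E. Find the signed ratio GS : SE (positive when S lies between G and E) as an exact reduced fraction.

GS:SE = -11/5

Set W = (0, 0), X = (1, 0), V = (0, 1); any affine frame gives the same invariant.
1. S is the centroid of triangle XVW ⇒ S = (1/3, 1/3)
2. D lies on line WS with WD:DS = 2:1 ⇒ D = (2/9, 2/9)
3. G is where the line through W parallel to VX meets line XD ⇒ G = (-2/5, 2/5)
line GS meets VW at E = (0, 4/11)
S = G + t·(E−G) with t = 11/6, so GS:SE = 11/6:-5/6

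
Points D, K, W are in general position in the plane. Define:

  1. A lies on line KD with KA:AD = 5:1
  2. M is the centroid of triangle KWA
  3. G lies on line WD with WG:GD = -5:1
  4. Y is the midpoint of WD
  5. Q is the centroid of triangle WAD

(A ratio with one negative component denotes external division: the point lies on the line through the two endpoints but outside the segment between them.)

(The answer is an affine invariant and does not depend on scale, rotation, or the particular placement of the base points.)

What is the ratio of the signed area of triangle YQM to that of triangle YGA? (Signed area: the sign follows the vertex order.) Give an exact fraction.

[YQM]:[YGA] = 4/9

Assign D = (0, 0), K = (1, 0), W = (0, 1) — the answer is frame-independent, so this choice is without loss of generality.
1. A lies on line KD with KA:AD = 5:1 ⇒ A = (1/6, 0)
2. M is the centroid of triangle KWA ⇒ M = (7/18, 1/3)
3. G lies on line WD with WG:GD = -5:1 ⇒ G = (0, -1/4)
4. Y is the midpoint of WD ⇒ Y = (0, 1/2)
5. Q is the centroid of triangle WAD ⇒ Q = (1/18, 1/3)
2·[YQM] = 1/18, 2·[YGA] = 1/8
[YQM]:[YGA] = 1/18:1/8 = 4/9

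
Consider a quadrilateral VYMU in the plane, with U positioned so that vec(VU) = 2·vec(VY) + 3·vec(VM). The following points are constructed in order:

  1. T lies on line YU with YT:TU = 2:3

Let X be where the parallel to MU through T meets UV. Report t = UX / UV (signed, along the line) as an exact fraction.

Choose coordinates V = (0, 0), Y = (1, 0), M = (0, 1), U = (2, 3).
1. T lies on line YU with YT:TU = 2:3 ⇒ T = (7/5, 6/5)
through T parallel to MU: direction (2, 2); meets UV at X = (-2/5, -3/5)
X = U + t·(V−U) with t = 6/5

t = 6/5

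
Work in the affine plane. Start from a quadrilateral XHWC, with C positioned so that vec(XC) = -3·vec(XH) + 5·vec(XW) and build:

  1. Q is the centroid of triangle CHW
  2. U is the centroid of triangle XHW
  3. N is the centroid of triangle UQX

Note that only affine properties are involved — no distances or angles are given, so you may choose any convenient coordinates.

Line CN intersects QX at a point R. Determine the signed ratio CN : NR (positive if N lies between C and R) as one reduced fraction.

Choose coordinates X = (0, 0), H = (1, 0), W = (0, 1), C = (-3, 5).
1. Q is the centroid of triangle CHW ⇒ Q = (-2/3, 2)
2. U is the centroid of triangle XHW ⇒ U = (1/3, 1/3)
3. N is the centroid of triangle UQX ⇒ N = (-1/9, 7/9)
line CN meets QX at R = (-2/5, 6/5)
N = C + t·(R−C) with t = 10/9, so CN:NR = 10/9:-1/9

CN:NR = -10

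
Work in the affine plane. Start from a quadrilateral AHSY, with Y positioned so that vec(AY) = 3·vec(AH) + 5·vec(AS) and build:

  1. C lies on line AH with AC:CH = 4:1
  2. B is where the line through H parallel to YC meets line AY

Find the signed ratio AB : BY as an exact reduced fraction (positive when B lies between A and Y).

AB:BY = -5

Choose coordinates A = (0, 0), H = (1, 0), S = (0, 1), Y = (3, 5).
1. C lies on line AH with AC:CH = 4:1 ⇒ C = (4/5, 0)
2. B is where the line through H parallel to YC meets line AY ⇒ B = (15/4, 25/4)
B = A + t·(Y−A) with t = 5/4, so AB:BY = t:(1−t) = 5/4:-1/4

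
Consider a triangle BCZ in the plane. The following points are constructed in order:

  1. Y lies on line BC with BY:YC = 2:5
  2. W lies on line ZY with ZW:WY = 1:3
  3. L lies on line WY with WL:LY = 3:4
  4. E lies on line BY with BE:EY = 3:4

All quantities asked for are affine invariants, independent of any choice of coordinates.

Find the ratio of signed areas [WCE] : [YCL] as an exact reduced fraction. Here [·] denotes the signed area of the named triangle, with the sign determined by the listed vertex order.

[WCE]:[YCL] = -43/20

Work in coordinates with B = (0, 0), C = (1, 0), Z = (0, 1).
1. Y lies on line BC with BY:YC = 2:5 ⇒ Y = (2/7, 0)
2. W lies on line ZY with ZW:WY = 1:3 ⇒ W = (1/14, 3/4)
3. L lies on line WY with WL:LY = 3:4 ⇒ L = (8/49, 3/7)
4. E lies on line BY with BE:EY = 3:4 ⇒ E = (6/49, 0)
2·[WCE] = -129/196, 2·[YCL] = 15/49
[WCE]:[YCL] = -129/196:15/49 = -43/20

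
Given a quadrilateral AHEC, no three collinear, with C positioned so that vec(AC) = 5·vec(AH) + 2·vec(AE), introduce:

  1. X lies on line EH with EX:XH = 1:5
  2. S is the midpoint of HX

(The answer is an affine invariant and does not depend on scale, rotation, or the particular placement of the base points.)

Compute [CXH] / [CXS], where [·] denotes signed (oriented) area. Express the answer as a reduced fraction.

[CXH]:[CXS] = 2

Assign A = (0, 0), H = (1, 0), E = (0, 1), C = (5, 2) — the answer is frame-independent, so this choice is without loss of generality.
1. X lies on line EH with EX:XH = 1:5 ⇒ X = (1/6, 5/6)
2. S is the midpoint of HX ⇒ S = (7/12, 5/12)
2·[CXH] = 5, 2·[CXS] = 5/2
[CXH]:[CXS] = 5:5/2 = 2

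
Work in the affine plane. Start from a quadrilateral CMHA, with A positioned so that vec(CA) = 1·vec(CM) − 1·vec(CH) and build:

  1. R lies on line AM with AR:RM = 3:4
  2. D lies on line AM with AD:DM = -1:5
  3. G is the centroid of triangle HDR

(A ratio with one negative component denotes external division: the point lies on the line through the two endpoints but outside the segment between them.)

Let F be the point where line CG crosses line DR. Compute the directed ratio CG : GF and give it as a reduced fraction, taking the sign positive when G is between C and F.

CG:GF = 2

Assign C = (0, 0), M = (1, 0), H = (0, 1), A = (1, -1) — the answer is frame-independent, so this choice is without loss of generality.
1. R lies on line AM with AR:RM = 3:4 ⇒ R = (1, -4/7)
2. D lies on line AM with AD:DM = -1:5 ⇒ D = (1, -5/4)
3. G is the centroid of triangle HDR ⇒ G = (2/3, -23/84)
line CG meets DR at F = (1, -23/56)
G = C + t·(F−C) with t = 2/3, so CG:GF = 2/3:1/3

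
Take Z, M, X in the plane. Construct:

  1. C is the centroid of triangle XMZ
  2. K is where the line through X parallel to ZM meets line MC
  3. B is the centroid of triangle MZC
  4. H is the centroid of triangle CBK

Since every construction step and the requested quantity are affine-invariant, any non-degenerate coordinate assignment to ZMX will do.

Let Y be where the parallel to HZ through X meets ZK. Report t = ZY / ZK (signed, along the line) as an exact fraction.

Set Z = (0, 0), M = (1, 0), X = (0, 1); any affine frame gives the same invariant.
1. C is the centroid of triangle XMZ ⇒ C = (1/3, 1/3)
2. K is where the line through X parallel to ZM meets line MC ⇒ K = (-1, 1)
3. B is the centroid of triangle MZC ⇒ B = (4/9, 1/9)
4. H is the centroid of triangle CBK ⇒ H = (-2/27, 13/27)
through X parallel to HZ: direction (2/27, -13/27); meets ZK at Y = (2/11, -2/11)
Y = Z + t·(K−Z) with t = -2/11

t = -2/11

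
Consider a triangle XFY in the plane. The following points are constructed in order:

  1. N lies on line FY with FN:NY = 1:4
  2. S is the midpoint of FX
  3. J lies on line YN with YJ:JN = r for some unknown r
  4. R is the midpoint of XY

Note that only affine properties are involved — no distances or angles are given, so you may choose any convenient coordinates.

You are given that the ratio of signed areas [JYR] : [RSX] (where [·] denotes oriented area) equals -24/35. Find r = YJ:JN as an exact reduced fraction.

Set X = (0, 0), F = (1, 0), Y = (0, 1); any affine frame gives the same invariant.
1. N lies on line FY with FN:NY = 1:4 ⇒ N = (4/5, 1/5)
2. S is the midpoint of FX ⇒ S = (1/2, 0)
3. With YJ:JN = r, write λ = r/(r+1) so J = Y + λ·(N−Y); J is affine-linear in λ
4. R is the midpoint of XY ⇒ R = (0, 1/2)
Every point depending on J is an affine combination of J and λ-independent points, so each such coordinate is linear in λ; the λ² term in each signed area is a multiple of (N−Y)×(N−Y) = 0, so 2·[JYR] and 2·[RSX] are each linear in λ. Evaluating at λ=0 and λ=1:
  2·[JYR] = 2/5·λ,   2·[RSX] = -1/4
So [JYR]:[RSX] = (2/5·λ) / (-1/4). Setting this equal to -24/35:
  2/5·λ = -24/35·(-1/4)  ⇒  λ = 3/7
Then r = λ/(1−λ) = (3/7)/(4/7) = 3/4. Check: with r = 3/4, J = (12/35, 23/35) and [JYR]:[RSX] = -24/35 as required.

r = 3/4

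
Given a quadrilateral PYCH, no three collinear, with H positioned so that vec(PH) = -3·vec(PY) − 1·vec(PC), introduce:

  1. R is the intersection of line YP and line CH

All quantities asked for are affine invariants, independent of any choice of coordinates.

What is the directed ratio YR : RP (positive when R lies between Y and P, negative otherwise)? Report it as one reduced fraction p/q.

Set P = (0, 0), Y = (1, 0), C = (0, 1), H = (-3, -1); any affine frame gives the same invariant.
1. R is the intersection of line YP and line CH ⇒ R = (-3/2, 0)
R = Y + t·(P−Y) with t = 5/2, so YR:RP = t:(1−t) = 5/2:-3/2

YR:RP = -5/3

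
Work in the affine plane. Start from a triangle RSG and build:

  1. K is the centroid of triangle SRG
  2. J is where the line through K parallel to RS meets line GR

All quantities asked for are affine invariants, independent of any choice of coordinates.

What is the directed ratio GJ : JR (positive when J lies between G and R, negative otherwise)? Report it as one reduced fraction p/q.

Assign R = (0, 0), S = (1, 0), G = (0, 1) — the answer is frame-independent, so this choice is without loss of generality.
1. K is the centroid of triangle SRG ⇒ K = (1/3, 1/3)
2. J is where the line through K parallel to RS meets line GR ⇒ J = (0, 1/3)
J = G + t·(R−G) with t = 2/3, so GJ:JR = t:(1−t) = 2/3:1/3

GJ:JR = 2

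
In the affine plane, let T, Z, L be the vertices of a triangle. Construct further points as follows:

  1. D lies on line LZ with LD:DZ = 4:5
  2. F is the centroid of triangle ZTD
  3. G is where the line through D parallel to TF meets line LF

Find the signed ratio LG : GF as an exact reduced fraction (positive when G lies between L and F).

LG:GF = 8/5

Choose coordinates T = (0, 0), Z = (1, 0), L = (0, 1).
1. D lies on line LZ with LD:DZ = 4:5 ⇒ D = (4/9, 5/9)
2. F is the centroid of triangle ZTD ⇒ F = (13/27, 5/27)
3. G is where the line through D parallel to TF meets line LF ⇒ G = (8/27, 175/351)
G = L + t·(F−L) with t = 8/13, so LG:GF = t:(1−t) = 8/13:5/13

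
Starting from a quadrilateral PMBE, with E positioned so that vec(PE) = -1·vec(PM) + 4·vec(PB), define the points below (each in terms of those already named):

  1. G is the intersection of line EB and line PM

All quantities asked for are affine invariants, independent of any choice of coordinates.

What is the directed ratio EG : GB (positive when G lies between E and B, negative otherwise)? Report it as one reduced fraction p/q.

Assign P = (0, 0), M = (1, 0), B = (0, 1), E = (-1, 4) — the answer is frame-independent, so this choice is without loss of generality.
1. G is the intersection of line EB and line PM ⇒ G = (1/3, 0)
G = E + t·(B−E) with t = 4/3, so EG:GB = t:(1−t) = 4/3:-1/3

EG:GB = -4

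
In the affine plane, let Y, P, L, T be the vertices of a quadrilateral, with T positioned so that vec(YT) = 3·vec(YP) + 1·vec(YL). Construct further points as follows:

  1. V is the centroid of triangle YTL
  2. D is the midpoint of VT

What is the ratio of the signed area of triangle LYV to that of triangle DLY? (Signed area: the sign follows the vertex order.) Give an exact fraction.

[LYV]:[DLY] = 1/2

Assign Y = (0, 0), P = (1, 0), L = (0, 1), T = (3, 1) — the answer is frame-independent, so this choice is without loss of generality.
1. V is the centroid of triangle YTL ⇒ V = (1, 2/3)
2. D is the midpoint of VT ⇒ D = (2, 5/6)
2·[LYV] = 1, 2·[DLY] = 2
[LYV]:[DLY] = 1:2 = 1/2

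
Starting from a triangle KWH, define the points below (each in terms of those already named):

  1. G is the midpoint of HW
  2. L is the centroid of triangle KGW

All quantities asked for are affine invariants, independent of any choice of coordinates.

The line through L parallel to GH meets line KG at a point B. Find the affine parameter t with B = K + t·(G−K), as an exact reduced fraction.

t = 2/3

Set K = (0, 0), W = (1, 0), H = (0, 1); any affine frame gives the same invariant.
1. G is the midpoint of HW ⇒ G = (1/2, 1/2)
2. L is the centroid of triangle KGW ⇒ L = (1/2, 1/6)
through L parallel to GH: direction (-1/2, 1/2); meets KG at B = (1/3, 1/3)
B = K + t·(G−K) with t = 2/3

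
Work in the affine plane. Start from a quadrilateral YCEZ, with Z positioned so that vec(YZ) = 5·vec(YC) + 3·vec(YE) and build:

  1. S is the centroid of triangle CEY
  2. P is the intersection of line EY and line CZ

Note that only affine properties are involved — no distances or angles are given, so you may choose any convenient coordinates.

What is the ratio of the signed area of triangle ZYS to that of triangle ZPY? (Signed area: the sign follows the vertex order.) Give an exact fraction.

[ZYS]:[ZPY] = 8/45

Work in coordinates with Y = (0, 0), C = (1, 0), E = (0, 1), Z = (5, 3).
1. S is the centroid of triangle CEY ⇒ S = (1/3, 1/3)
2. P is the intersection of line EY and line CZ ⇒ P = (0, -3/4)
2·[ZYS] = -2/3, 2·[ZPY] = -15/4
[ZYS]:[ZPY] = -2/3:-15/4 = 8/45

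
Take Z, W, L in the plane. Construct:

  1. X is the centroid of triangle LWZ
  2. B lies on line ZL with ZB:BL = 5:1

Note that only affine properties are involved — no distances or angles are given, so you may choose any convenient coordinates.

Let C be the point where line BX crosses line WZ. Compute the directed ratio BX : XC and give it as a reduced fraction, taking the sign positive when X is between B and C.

BX:XC = 3/2

Work in coordinates with Z = (0, 0), W = (1, 0), L = (0, 1).
1. X is the centroid of triangle LWZ ⇒ X = (1/3, 1/3)
2. B lies on line ZL with ZB:BL = 5:1 ⇒ B = (0, 5/6)
line BX meets WZ at C = (5/9, 0)
X = B + t·(C−B) with t = 3/5, so BX:XC = 3/5:2/5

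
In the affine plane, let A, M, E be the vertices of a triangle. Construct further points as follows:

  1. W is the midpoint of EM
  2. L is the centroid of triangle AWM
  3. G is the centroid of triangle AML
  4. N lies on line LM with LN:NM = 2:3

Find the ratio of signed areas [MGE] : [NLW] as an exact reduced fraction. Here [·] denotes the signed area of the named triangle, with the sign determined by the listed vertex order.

[MGE]:[NLW] = 20/3

Set A = (0, 0), M = (1, 0), E = (0, 1); any affine frame gives the same invariant.
1. W is the midpoint of EM ⇒ W = (1/2, 1/2)
2. L is the centroid of triangle AWM ⇒ L = (1/2, 1/6)
3. G is the centroid of triangle AML ⇒ G = (1/2, 1/18)
4. N lies on line LM with LN:NM = 2:3 ⇒ N = (7/10, 1/10)
2·[MGE] = -4/9, 2·[NLW] = -1/15
[MGE]:[NLW] = -4/9:-1/15 = 20/3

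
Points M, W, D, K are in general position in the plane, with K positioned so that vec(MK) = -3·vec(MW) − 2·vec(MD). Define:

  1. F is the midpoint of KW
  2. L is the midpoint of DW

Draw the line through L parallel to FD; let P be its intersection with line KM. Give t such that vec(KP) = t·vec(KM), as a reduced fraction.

t = 9/8

Set M = (0, 0), W = (1, 0), D = (0, 1), K = (-3, -2); any affine frame gives the same invariant.
1. F is the midpoint of KW ⇒ F = (-1, -1)
2. L is the midpoint of DW ⇒ L = (1/2, 1/2)
through L parallel to FD: direction (1, 2); meets KM at P = (3/8, 1/4)
P = K + t·(M−K) with t = 9/8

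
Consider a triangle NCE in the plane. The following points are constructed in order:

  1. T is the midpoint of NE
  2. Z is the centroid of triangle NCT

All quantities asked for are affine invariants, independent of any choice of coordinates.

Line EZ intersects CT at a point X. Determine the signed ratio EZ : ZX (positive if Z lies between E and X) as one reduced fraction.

EZ:ZX = -4

Assign N = (0, 0), C = (1, 0), E = (0, 1) — the answer is frame-independent, so this choice is without loss of generality.
1. T is the midpoint of NE ⇒ T = (0, 1/2)
2. Z is the centroid of triangle NCT ⇒ Z = (1/3, 1/6)
line EZ meets CT at X = (1/4, 3/8)
Z = E + t·(X−E) with t = 4/3, so EZ:ZX = 4/3:-1/3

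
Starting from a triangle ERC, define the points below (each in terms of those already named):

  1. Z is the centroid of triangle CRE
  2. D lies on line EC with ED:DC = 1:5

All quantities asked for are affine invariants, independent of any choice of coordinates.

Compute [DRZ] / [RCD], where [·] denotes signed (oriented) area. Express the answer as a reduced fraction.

Work in coordinates with E = (0, 0), R = (1, 0), C = (0, 1).
1. Z is the centroid of triangle CRE ⇒ Z = (1/3, 1/3)
2. D lies on line EC with ED:DC = 1:5 ⇒ D = (0, 1/6)
2·[DRZ] = 2/9, 2·[RCD] = 5/6
[DRZ]:[RCD] = 2/9:5/6 = 4/15

[DRZ]:[RCD] = 4/15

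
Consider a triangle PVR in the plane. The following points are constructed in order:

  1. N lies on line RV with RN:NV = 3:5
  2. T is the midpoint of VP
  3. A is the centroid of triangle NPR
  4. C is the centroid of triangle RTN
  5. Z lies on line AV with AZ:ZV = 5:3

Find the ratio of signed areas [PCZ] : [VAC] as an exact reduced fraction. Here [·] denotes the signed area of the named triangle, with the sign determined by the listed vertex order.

Choose coordinates P = (0, 0), V = (1, 0), R = (0, 1).
1. N lies on line RV with RN:NV = 3:5 ⇒ N = (3/8, 5/8)
2. T is the midpoint of VP ⇒ T = (1/2, 0)
3. A is the centroid of triangle NPR ⇒ A = (1/8, 13/24)
4. C is the centroid of triangle RTN ⇒ C = (7/24, 13/24)
5. Z lies on line AV with AZ:ZV = 5:3 ⇒ Z = (43/64, 13/64)
2·[PCZ] = -39/128, 2·[VAC] = -13/144
[PCZ]:[VAC] = -39/128:-13/144 = 27/8

[PCZ]:[VAC] = 27/8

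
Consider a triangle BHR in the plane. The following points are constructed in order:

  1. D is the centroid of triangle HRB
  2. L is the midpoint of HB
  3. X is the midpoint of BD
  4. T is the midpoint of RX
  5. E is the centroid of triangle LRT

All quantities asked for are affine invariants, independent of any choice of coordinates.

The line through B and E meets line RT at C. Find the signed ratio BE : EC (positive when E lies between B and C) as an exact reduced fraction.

BE:EC = -3

Assign B = (0, 0), H = (1, 0), R = (0, 1) — the answer is frame-independent, so this choice is without loss of generality.
1. D is the centroid of triangle HRB ⇒ D = (1/3, 1/3)
2. L is the midpoint of HB ⇒ L = (1/2, 0)
3. X is the midpoint of BD ⇒ X = (1/6, 1/6)
4. T is the midpoint of RX ⇒ T = (1/12, 7/12)
5. E is the centroid of triangle LRT ⇒ E = (7/36, 19/36)
line BE meets RT at C = (7/54, 19/54)
E = B + t·(C−B) with t = 3/2, so BE:EC = 3/2:-1/2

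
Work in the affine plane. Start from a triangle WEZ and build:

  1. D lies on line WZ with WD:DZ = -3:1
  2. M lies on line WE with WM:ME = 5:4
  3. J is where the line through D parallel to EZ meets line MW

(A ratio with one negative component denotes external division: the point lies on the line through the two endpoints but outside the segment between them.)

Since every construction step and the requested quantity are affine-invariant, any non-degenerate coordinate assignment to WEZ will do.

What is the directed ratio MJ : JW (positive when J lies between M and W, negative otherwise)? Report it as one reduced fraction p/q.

MJ:JW = -17/27

Work in coordinates with W = (0, 0), E = (1, 0), Z = (0, 1).
1. D lies on line WZ with WD:DZ = -3:1 ⇒ D = (0, 3/2)
2. M lies on line WE with WM:ME = 5:4 ⇒ M = (5/9, 0)
3. J is where the line through D parallel to EZ meets line MW ⇒ J = (3/2, 0)
J = M + t·(W−M) with t = -17/10, so MJ:JW = t:(1−t) = -17/10:27/10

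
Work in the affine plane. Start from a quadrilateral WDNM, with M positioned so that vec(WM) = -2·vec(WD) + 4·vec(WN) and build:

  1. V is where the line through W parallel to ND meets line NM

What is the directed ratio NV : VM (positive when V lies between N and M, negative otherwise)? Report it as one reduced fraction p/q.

NV:VM = -1/2

Set W = (0, 0), D = (1, 0), N = (0, 1), M = (-2, 4); any affine frame gives the same invariant.
1. V is where the line through W parallel to ND meets line NM ⇒ V = (2, -2)
V = N + t·(M−N) with t = -1, so NV:VM = t:(1−t) = -1:2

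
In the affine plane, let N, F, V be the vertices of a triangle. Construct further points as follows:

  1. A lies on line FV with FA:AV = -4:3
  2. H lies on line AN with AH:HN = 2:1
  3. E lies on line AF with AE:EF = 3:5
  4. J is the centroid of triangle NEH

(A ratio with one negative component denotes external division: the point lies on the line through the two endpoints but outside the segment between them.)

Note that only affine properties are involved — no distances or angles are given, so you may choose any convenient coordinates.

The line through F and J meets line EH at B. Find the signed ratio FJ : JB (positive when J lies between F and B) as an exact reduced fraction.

Choose coordinates N = (0, 0), F = (1, 0), V = (0, 1).
1. A lies on line FV with FA:AV = -4:3 ⇒ A = (-3, 4)
2. H lies on line AN with AH:HN = 2:1 ⇒ H = (-1, 4/3)
3. E lies on line AF with AE:EF = 3:5 ⇒ E = (-3/2, 5/2)
4. J is the centroid of triangle NEH ⇒ J = (-5/6, 23/18)
line FJ meets EH at B = (-28/27, 115/81)
J = F + t·(B−F) with t = 9/10, so FJ:JB = 9/10:1/10

FJ:JB = 9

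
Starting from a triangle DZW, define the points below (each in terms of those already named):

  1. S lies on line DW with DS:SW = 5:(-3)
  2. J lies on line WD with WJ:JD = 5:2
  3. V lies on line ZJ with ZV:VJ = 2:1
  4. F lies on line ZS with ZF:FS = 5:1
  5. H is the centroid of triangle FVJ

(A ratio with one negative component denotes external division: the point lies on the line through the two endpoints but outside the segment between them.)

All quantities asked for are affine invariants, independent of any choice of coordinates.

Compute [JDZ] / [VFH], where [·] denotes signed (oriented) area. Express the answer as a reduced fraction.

[JDZ]:[VFH] = 216/155

Work in coordinates with D = (0, 0), Z = (1, 0), W = (0, 1).
1. S lies on line DW with DS:SW = 5:(-3) ⇒ S = (0, 5/2)
2. J lies on line WD with WJ:JD = 5:2 ⇒ J = (0, 2/7)
3. V lies on line ZJ with ZV:VJ = 2:1 ⇒ V = (1/3, 4/21)
4. F lies on line ZS with ZF:FS = 5:1 ⇒ F = (1/6, 25/12)
5. H is the centroid of triangle FVJ ⇒ H = (1/6, 215/252)
2·[JDZ] = 2/7, 2·[VFH] = 155/756
[JDZ]:[VFH] = 2/7:155/756 = 216/155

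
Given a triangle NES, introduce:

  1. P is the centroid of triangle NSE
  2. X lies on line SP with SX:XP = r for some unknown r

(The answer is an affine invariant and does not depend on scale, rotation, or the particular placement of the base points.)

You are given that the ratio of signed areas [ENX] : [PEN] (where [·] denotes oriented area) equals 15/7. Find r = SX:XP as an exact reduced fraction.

r = 3/4

Assign N = (0, 0), E = (1, 0), S = (0, 1) — the answer is frame-independent, so this choice is without loss of generality.
1. P is the centroid of triangle NSE ⇒ P = (1/3, 1/3)
2. With SX:XP = r, write λ = r/(r+1) so X = S + λ·(P−S); X is affine-linear in λ
Every point depending on X is an affine combination of X and λ-independent points, so each such coordinate is linear in λ; the λ² term in each signed area is a multiple of (P−S)×(P−S) = 0, so 2·[ENX] and 2·[PEN] are each linear in λ. Evaluating at λ=0 and λ=1:
  2·[ENX] = 2/3·λ − 1,   2·[PEN] = -1/3
So [ENX]:[PEN] = (2/3·λ − 1) / (-1/3). Setting this equal to 15/7:
  2/3·λ − 1 = 15/7·(-1/3)  ⇒  λ = 3/7
Then r = λ/(1−λ) = (3/7)/(4/7) = 3/4. Check: with r = 3/4, X = (1/7, 5/7) and [ENX]:[PEN] = 15/7 as required.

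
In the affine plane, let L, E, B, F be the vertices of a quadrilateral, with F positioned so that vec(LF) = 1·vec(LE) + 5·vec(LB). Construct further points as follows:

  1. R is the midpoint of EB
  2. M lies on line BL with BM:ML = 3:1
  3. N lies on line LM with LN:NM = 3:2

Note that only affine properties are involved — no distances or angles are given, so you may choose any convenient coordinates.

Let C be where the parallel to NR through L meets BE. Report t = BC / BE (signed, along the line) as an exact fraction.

t = 10/17

Work in coordinates with L = (0, 0), E = (1, 0), B = (0, 1), F = (1, 5).
1. R is the midpoint of EB ⇒ R = (1/2, 1/2)
2. M lies on line BL with BM:ML = 3:1 ⇒ M = (0, 1/4)
3. N lies on line LM with LN:NM = 3:2 ⇒ N = (0, 3/20)
through L parallel to NR: direction (1/2, 7/20); meets BE at C = (10/17, 7/17)
C = B + t·(E−B) with t = 10/17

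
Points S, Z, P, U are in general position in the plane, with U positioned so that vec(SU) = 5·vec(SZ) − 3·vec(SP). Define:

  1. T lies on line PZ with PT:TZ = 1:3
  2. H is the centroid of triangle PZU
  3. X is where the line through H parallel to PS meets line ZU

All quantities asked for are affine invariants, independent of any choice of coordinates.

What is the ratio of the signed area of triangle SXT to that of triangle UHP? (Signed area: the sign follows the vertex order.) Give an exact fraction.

[SXT]:[UHP] = -81/16

Assign S = (0, 0), Z = (1, 0), P = (0, 1), U = (5, -3) — the answer is frame-independent, so this choice is without loss of generality.
1. T lies on line PZ with PT:TZ = 1:3 ⇒ T = (1/4, 3/4)
2. H is the centroid of triangle PZU ⇒ H = (2, -2/3)
3. X is where the line through H parallel to PS meets line ZU ⇒ X = (2, -3/4)
2·[SXT] = 27/16, 2·[UHP] = -1/3
[SXT]:[UHP] = 27/16:-1/3 = -81/16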